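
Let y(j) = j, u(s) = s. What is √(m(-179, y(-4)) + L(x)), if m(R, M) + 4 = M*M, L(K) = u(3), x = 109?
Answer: √15 ≈ 3.8730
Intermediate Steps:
L(K) = 3
m(R, M) = -4 + M² (m(R, M) = -4 + M*M = -4 + M²)
√(m(-179, y(-4)) + L(x)) = √((-4 + (-4)²) + 3) = √((-4 + 16) + 3) = √(12 + 3) = √15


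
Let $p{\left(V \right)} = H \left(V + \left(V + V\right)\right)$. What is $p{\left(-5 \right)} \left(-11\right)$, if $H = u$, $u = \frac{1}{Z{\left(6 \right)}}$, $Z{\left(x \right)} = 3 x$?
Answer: $\frac{55}{6} \approx 9.1667$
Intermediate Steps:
$u = \frac{1}{18}$ ($u = \frac{1}{3 \cdot 6} = \frac{1}{18} \approx 0.055556$)
$H = \frac{1}{18} \approx 0.055556$
$p{\left(V \right)} = \frac{V}{6}$ ($p{\left(V \right)} = \frac{V + \left(V + V\right)}{18} = \frac{V + 2 V}{18} = \frac{3 V}{18} = \frac{V}{6}$)
$p{\left(-5 \right)} \left(-11\right) = \frac{1}{6} \left(-5\right) \left(-11\right) = \left(- \frac{5}{6}\right) \left(-11\right) = \frac{55}{6}$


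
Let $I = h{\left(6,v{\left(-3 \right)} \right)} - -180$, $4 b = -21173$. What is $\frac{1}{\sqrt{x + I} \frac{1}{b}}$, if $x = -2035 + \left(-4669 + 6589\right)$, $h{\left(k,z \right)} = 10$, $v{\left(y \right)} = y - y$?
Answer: $- \frac{21173 \sqrt{3}}{60} \approx -611.21$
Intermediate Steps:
$v{\left(y \right)} = 0$
$x = -115$ ($x = -2035 + 1920 = -115$)
$b = - \frac{21173}{4}$ ($b = \frac{1}{4} \left(-21173\right) = - \frac{21173}{4} \approx -5293.3$)
$I = 190$ ($I = 10 - -180 = 10 + 180 = 190$)
$\frac{1}{\sqrt{x + I} \frac{1}{b}} = \frac{1}{\sqrt{-115 + 190} \frac{1}{- \frac{21173}{4}}} = \frac{1}{\sqrt{75} \left(- \frac{4}{21173}\right)} = \frac{1}{5 \sqrt{3} \left(- \frac{4}{21173}\right)} = \frac{1}{\left(- \frac{20}{21173}\right) \sqrt{3}} = - \frac{21173 \sqrt{3}}{60}$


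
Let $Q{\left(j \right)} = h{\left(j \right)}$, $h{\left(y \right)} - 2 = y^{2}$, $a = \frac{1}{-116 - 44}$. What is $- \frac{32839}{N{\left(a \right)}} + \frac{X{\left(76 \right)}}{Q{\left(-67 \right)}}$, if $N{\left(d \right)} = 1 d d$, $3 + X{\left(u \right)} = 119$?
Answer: $- \frac{3775486694284}{4491} \approx -8.4068 \cdot 10^{8}$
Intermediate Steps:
$a = - \frac{1}{160}$ ($a = \frac{1}{-160} = - \frac{1}{160} \approx -0.00625$)
$X{\left(u \right)} = 116$ ($X{\left(u \right)} = -3 + 119 = 116$)
$h{\left(y \right)} = 2 + y^{2}$
$N{\left(d \right)} = d^{2}$ ($N{\left(d \right)} = d d = d^{2}$)
$Q{\left(j \right)} = 2 + j^{2}$
$- \frac{32839}{N{\left(a \right)}} + \frac{X{\left(76 \right)}}{Q{\left(-67 \right)}} = - \frac{32839}{\left(- \frac{1}{160}\right)^{2}} + \frac{116}{2 + \left(-67\right)^{2}} = - 32839 \frac{1}{\frac{1}{25600}} + \frac{116}{2 + 4489} = \left(-32839\right) 25600 + \frac{116}{4491} = -840678400 + 116 \cdot \frac{1}{4491} = -840678400 + \frac{116}{4491} = - \frac{3775486694284}{4491}$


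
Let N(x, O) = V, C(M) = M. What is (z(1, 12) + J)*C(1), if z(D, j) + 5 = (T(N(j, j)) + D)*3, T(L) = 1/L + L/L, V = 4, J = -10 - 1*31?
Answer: -157/4 ≈ -39.250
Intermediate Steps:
J = -41 (J = -10 - 31 = -41)
N(x, O) = 4
T(L) = 1 + 1/L (T(L) = 1/L + 1 = 1 + 1/L)
z(D, j) = -5/4 + 3*D (z(D, j) = -5 + ((1 + 4)/4 + D)*3 = -5 + ((¼)*5 + D)*3 = -5 + (5/4 + D)*3 = -5 + (15/4 + 3*D) = -5/4 + 3*D)
(z(1, 12) + J)*C(1) = ((-5/4 + 3*1) - 41)*1 = ((-5/4 + 3) - 41)*1 = (7/4 - 41)*1 = -157/4*1 = -157/4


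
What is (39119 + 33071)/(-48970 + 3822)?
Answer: -36095/22574 ≈ -1.5990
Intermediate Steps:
(39119 + 33071)/(-48970 + 3822) = 72190/(-45148) = 72190*(-1/45148) = -36095/22574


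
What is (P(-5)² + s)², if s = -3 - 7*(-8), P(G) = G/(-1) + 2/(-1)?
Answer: 3844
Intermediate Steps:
P(G) = -2 - G (P(G) = G*(-1) + 2*(-1) = -G - 2 = -2 - G)
s = 53 (s = -3 + 56 = 53)
(P(-5)² + s)² = ((-2 - 1*(-5))² + 53)² = ((-2 + 5)² + 53)² = (3² + 53)² = (9 + 53)² = 62² = 3844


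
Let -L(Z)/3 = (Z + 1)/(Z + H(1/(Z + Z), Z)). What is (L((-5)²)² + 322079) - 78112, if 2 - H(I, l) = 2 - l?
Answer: 152480896/625 ≈ 2.4397e+5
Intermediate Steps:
H(I, l) = l (H(I, l) = 2 - (2 - l) = 2 + (-2 + l) = l)
L(Z) = -3*(1 + Z)/(2*Z) (L(Z) = -3*(Z + 1)/(Z + Z) = -3*(1 + Z)/(2*Z))
(L((-5)²)² + 322079) - 78112 = ((3*(-1 - 1*(-5)²)/(2*((-5)²)))² + 322079) - 78112 = (((3/2)*(-1 - 1*25)/25)² + 322079) - 78112 = (((3/2)*(1/25)*(-1 - 25))² + 322079) - 78112 = (((3/2)*(1/25)*(-26))² + 322079) - 78112 = ((-39/25)² + 322079) - 78112 = (1521/625 + 322079) - 78112 = 201300896/625 - 78112 = 152480896/625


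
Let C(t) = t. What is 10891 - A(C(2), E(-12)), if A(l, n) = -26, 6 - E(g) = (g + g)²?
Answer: 10917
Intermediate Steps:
E(g) = 6 - 4*g² (E(g) = 6 - (g + g)² = 6 - (2*g)² = 6 - 4*g²)
10891 - A(C(2), E(-12)) = 10891 - 1*(-26) = 10891 + 26 = 10917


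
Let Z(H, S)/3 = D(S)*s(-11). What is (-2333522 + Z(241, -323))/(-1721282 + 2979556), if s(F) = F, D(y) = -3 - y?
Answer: -1172041/629137 ≈ -1.8629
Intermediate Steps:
Z(H, S) = 99 + 33*S (Z(H, S) = 3*((-3 - S)*(-11)) = 3*(33 + 11*S) = 99 + 33*S)
(-2333522 + Z(241, -323))/(-1721282 + 2979556) = (-2333522 + (99 + 33*(-323)))/(-1721282 + 2979556) = (-2333522 + (99 - 10659))/1258274 = (-2333522 - 10560)*(1/1258274) = -2344082*1/1258274 = -1172041/629137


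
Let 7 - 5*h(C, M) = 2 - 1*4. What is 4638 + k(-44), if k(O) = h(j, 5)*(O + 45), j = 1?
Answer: 23199/5 ≈ 4639.8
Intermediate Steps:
h(C, M) = 9/5 (h(C, M) = 7/5 - (2 - 1*4)/5 = 7/5 - (2 - 4)/5 = 7/5 - ⅕*(-2) = 7/5 + ⅖ = 9/5)
k(O) = 81 + 9*O/5 (k(O) = 9*(O + 45)/5 = 9*(45 + O)/5 = 81 + 9*O/5)
4638 + k(-44) = 4638 + (81 + (9/5)*(-44)) = 4638 + (81 - 396/5) = 4638 + 9/5 = 23199/5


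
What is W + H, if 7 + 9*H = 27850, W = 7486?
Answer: 31739/3 ≈ 10580.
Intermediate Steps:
H = 9281/3 (H = -7/9 + (1/9)*27850 = -7/9 + 27850/9 = 9281/3 ≈ 3093.7)
W + H = 7486 + 9281/3 = 31739/3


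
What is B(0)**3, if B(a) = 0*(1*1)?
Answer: 0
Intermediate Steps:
B(a) = 0 (B(a) = 0*1 = 0)
B(0)**3 = 0**3 = 0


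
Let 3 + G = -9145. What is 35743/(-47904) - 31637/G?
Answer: 297140471/109556448 ≈ 2.7122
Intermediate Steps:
G = -9148 (G = -3 - 9145 = -9148)
35743/(-47904) - 31637/G = 35743/(-47904) - 31637/(-9148) = 35743*(-1/47904) - 31637*(-1/9148) = -35743/47904 + 31637/9148 = 297140471/109556448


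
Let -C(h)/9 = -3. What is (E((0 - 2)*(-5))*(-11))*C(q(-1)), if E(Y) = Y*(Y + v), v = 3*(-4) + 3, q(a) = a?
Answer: -2970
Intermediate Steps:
v = -9 (v = -12 + 3 = -9)
C(h) = 27 (C(h) = -9*(-3) = 27)
E(Y) = Y*(-9 + Y) (E(Y) = Y*(Y - 9) = Y*(-9 + Y))
(E((0 - 2)*(-5))*(-11))*C(q(-1)) = ((((0 - 2)*(-5))*(-9 + (0 - 2)*(-5)))*(-11))*27 = (((-2*(-5))*(-9 - 2*(-5)))*(-11))*27 = ((10*(-9 + 10))*(-11))*27 = ((10*1)*(-11))*27 = (10*(-11))*27 = -110*27 = -2970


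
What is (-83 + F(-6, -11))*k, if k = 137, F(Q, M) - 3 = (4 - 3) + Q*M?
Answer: -1781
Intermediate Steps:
F(Q, M) = 4 + M*Q (F(Q, M) = 3 + ((4 - 3) + Q*M) = 3 + (1 + M*Q) = 4 + M*Q)
(-83 + F(-6, -11))*k = (-83 + (4 - 11*(-6)))*137 = (-83 + (4 + 66))*137 = (-83 + 70)*137 = -13*137 = -1781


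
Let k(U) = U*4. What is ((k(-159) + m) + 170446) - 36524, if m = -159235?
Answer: -25949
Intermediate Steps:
k(U) = 4*U
((k(-159) + m) + 170446) - 36524 = ((4*(-159) - 159235) + 170446) - 36524 = ((-636 - 159235) + 170446) - 36524 = (-159871 + 170446) - 36524 = 10575 - 36524 = -25949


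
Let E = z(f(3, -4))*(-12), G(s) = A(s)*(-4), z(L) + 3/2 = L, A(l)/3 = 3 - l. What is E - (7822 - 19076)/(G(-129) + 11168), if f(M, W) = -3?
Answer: 264395/4792 ≈ 55.174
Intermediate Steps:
A(l) = 9 - 3*l (A(l) = 3*(3 - l) = 9 - 3*l)
z(L) = -3/2 + L
G(s) = -36 + 12*s (G(s) = (9 - 3*s)*(-4) = -36 + 12*s)
E = 54 (E = (-3/2 - 3)*(-12) = -9/2*(-12) = 54)
E - (7822 - 19076)/(G(-129) + 11168) = 54 - (7822 - 19076)/((-36 + 12*(-129)) + 11168) = 54 - (-11254)/((-36 - 1548) + 11168) = 54 - (-11254)/(-1584 + 11168) = 54 - (-11254)/9584 = 54 - 1*(-5627/4792) = 54 + 5627/4792 = 264395/4792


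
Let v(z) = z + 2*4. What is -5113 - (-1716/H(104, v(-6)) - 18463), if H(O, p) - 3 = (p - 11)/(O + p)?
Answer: 1435682/103 ≈ 13939.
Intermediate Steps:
v(z) = 8 + z (v(z) = z + 8 = 8 + z)
H(O, p) = 3 + (-11 + p)/(O + p) (H(O, p) = 3 + (p - 11)/(O + p) = 3 + (-11 + p)/(O + p))
-5113 - (-1716/H(104, v(-6)) - 18463) = -5113 - (-1716*(104 + (8 - 6))/(-11 + 3*104 + 4*(8 - 6)) - 18463) = -5113 - (-1716*(104 + 2)/(-11 + 312 + 4*2) - 18463) = -5113 - (-1716*106/(-11 + 312 + 8) - 18463) = -5113 - (-1716/((1/106)*309) - 18463) = -5113 - (-1716/309/106 - 18463) = -5113 - (-1716*106/309 - 18463) = -5113 - (-60632/103 - 18463) = -5113 - 1*(-1962321/103) = -5113 + 1962321/103 = 1435682/103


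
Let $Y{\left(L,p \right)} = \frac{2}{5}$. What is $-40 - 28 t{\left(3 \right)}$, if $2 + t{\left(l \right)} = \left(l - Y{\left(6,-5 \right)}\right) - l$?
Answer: $\frac{136}{5} \approx 27.2$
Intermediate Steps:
$Y{\left(L,p \right)} = \frac{2}{5}$ ($Y{\left(L,p \right)} = 2 \cdot \frac{1}{5} = \frac{2}{5}$)
$t{\left(l \right)} = - \frac{12}{5}$ ($t{\left(l \right)} = -2 + \left(\left(l - \frac{2}{5}\right) - l\right) = -2 + \left(\left(- \frac{2}{5} + l\right) - l\right) = -2 - \frac{2}{5} = - \frac{12}{5}$)
$-40 - 28 t{\left(3 \right)} = -40 - - \frac{336}{5} = -40 + \frac{336}{5} = \frac{136}{5}$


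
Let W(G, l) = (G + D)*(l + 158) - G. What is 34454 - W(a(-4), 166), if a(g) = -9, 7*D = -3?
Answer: 262499/7 ≈ 37500.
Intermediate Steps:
D = -3/7 (D = (1/7)*(-3) = -3/7 ≈ -0.42857)
W(G, l) = -G + (158 + l)*(-3/7 + G) (W(G, l) = (G - 3/7)*(l + 158) - G = (-3/7 + G)*(158 + l) - G = (158 + l)*(-3/7 + G) - G = -G + (158 + l)*(-3/7 + G))
34454 - W(a(-4), 166) = 34454 - (-474/7 + 157*(-9) - 3/7*166 - 9*166) = 34454 - (-474/7 - 1413 - 498/7 - 1494) = 34454 - 1*(-21321/7) = 34454 + 21321/7 = 262499/7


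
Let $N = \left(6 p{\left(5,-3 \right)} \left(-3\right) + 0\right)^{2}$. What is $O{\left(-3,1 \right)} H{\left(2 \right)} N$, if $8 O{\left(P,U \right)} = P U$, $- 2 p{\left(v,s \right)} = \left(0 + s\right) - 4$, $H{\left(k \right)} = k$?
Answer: $- \frac{11907}{4} \approx -2976.8$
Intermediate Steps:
$p{\left(v,s \right)} = 2 - \frac{s}{2}$ ($p{\left(v,s \right)} = - \frac{\left(0 + s\right) - 4}{2} = - \frac{s - 4}{2} = - \frac{-4 + s}{2} = 2 - \frac{s}{2}$)
$O{\left(P,U \right)} = \frac{P U}{8}$
$N = 3969$ ($N = \left(6 \left(2 - - \frac{3}{2}\right) \left(-3\right) + 0\right)^{2} = \left(6 \left(2 + \frac{3}{2}\right) \left(-3\right) + 0\right)^{2} = \left(6 \cdot \frac{7}{2} \left(-3\right) + 0\right)^{2} = \left(21 \left(-3\right) + 0\right)^{2} = \left(-63 + 0\right)^{2} = \left(-63\right)^{2} = 3969$)
$O{\left(-3,1 \right)} H{\left(2 \right)} N = \frac{1}{8} \left(-3\right) 1 \cdot 2 \cdot 3969 = \left(- \frac{3}{8}\right) 2 \cdot 3969 = \left(- \frac{3}{4}\right) 3969 = - \frac{11907}{4}$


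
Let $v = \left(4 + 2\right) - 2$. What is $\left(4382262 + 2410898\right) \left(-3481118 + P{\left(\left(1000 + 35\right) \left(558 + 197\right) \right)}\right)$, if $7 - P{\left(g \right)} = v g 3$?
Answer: $-87347884636760$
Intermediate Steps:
$v = 4$ ($v = 6 - 2 = 4$)
$P{\left(g \right)} = 7 - 12 g$ ($P{\left(g \right)} = 7 - 4 g 3 = 7 - 12 g$)
$\left(4382262 + 2410898\right) \left(-3481118 + P{\left(\left(1000 + 35\right) \left(558 + 197\right) \right)}\right) = \left(4382262 + 2410898\right) \left(-3481118 + \left(7 - 12 \left(1000 + 35\right) \left(558 + 197\right)\right)\right) = 6793160 \left(-3481118 + \left(7 - 12 \cdot 1035 \cdot 755\right)\right) = 6793160 \left(-3481118 + \left(7 - 9377100\right)\right) = 6793160 \left(-3481118 - 9377093\right) = 6793160 \left(-12858211\right) = -87347884636760$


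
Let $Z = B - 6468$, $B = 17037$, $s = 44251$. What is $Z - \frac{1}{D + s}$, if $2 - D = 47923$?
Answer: $\frac{38788231}{3670} \approx 10569.0$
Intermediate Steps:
$D = -47921$ ($D = 2 - 47923 = -47921$)
$Z = 10569$ ($Z = 17037 - 6468 = 10569$)
$Z - \frac{1}{D + s} = 10569 - \frac{1}{-47921 + 44251} = 10569 - \frac{1}{-3670} = 10569 - - \frac{1}{3670} = 10569 + \frac{1}{3670} = \frac{38788231}{3670}$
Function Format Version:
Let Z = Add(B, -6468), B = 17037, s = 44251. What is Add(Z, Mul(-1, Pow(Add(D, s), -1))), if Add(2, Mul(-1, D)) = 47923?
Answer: Rational(38788231, 3670) ≈ 10569.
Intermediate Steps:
D = -47921 (D = Add(2, Mul(-1, 47923)) = Add(2, -47923) = -47921)
Z = 10569 (Z = Add(17037, -6468) = 10569)
Add(Z, Mul(-1, Pow(Add(D, s), -1))) = Add(10569, Mul(-1, Pow(Add(-47921, 44251), -1))) = Add(10569, Mul(-1, Pow(-3670, -1))) = Add(10569, Mul(-1, Rational(-1, 3670))) = Add(10569, Rational(1, 3670)) = Rational(38788231, 3670)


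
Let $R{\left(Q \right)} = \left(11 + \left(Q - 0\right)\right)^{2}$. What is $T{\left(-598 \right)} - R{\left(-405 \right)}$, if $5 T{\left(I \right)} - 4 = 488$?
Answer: $- \frac{775688}{5} \approx -1.5514 \cdot 10^{5}$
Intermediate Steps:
$T{\left(I \right)} = \frac{492}{5}$ ($T{\left(I \right)} = \frac{4}{5} + \frac{1}{5} \cdot 488 = \frac{4}{5} + \frac{488}{5} = \frac{492}{5}$)
$R{\left(Q \right)} = \left(11 + Q\right)^{2}$ ($R{\left(Q \right)} = \left(11 + \left(Q + 0\right)\right)^{2} = \left(11 + Q\right)^{2}$)
$T{\left(-598 \right)} - R{\left(-405 \right)} = \frac{492}{5} - \left(11 - 405\right)^{2} = \frac{492}{5} - \left(-394\right)^{2} = \frac{492}{5} - 155236 = - \frac{775688}{5}$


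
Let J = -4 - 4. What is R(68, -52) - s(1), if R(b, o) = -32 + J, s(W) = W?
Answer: -41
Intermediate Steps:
J = -8
R(b, o) = -40 (R(b, o) = -32 - 8 = -40)
R(68, -52) - s(1) = -40 - 1*1 = -40 - 1 = -41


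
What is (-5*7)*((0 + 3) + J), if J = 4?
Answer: -245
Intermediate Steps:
(-5*7)*((0 + 3) + J) = (-5*7)*((0 + 3) + 4) = -35*(3 + 4) = -35*7 = -245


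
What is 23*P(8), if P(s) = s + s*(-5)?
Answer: -736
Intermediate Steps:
P(s) = -4*s (P(s) = s - 5*s = -4*s)
23*P(8) = 23*(-4*8) = 23*(-32) = -736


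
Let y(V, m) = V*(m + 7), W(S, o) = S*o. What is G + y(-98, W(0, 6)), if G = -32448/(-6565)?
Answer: -343934/505 ≈ -681.06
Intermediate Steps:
y(V, m) = V*(7 + m)
G = 2496/505 (G = -32448*(-1/6565) = 2496/505 ≈ 4.9426)
G + y(-98, W(0, 6)) = 2496/505 - 98*(7 + 0*6) = 2496/505 - 98*(7 + 0) = 2496/505 - 98*7 = 2496/505 - 686 = -343934/505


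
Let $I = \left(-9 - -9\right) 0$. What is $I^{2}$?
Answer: $0$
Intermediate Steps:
$I = 0$ ($I = \left(-9 + 9\right) 0 = 0 \cdot 0 = 0$)
$I^{2} = 0^{2} = 0$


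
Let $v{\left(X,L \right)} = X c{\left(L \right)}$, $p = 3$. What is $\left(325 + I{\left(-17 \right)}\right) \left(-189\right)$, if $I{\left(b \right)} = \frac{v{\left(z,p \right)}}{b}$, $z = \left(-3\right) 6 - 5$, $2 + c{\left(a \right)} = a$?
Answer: $- \frac{1048572}{17} \approx -61681.0$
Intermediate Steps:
$c{\left(a \right)} = -2 + a$
$z = -23$ ($z = -18 - 5 = -23$)
$v{\left(X,L \right)} = X \left(-2 + L\right)$
$I{\left(b \right)} = - \frac{23}{b}$ ($I{\left(b \right)} = \frac{\left(-23\right) \left(-2 + 3\right)}{b} = \frac{\left(-23\right) 1}{b} = - \frac{23}{b}$)
$\left(325 + I{\left(-17 \right)}\right) \left(-189\right) = \left(325 - \frac{23}{-17}\right) \left(-189\right) = \left(325 - - \frac{23}{17}\right) \left(-189\right) = \left(325 + \frac{23}{17}\right) \left(-189\right) = \frac{5548}{17} \left(-189\right) = - \frac{1048572}{17}$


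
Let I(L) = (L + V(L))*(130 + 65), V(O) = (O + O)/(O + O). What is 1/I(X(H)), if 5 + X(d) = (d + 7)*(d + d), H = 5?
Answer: 1/22620 ≈ 4.4209e-5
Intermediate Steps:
V(O) = 1 (V(O) = (2*O)/((2*O)) = (2*O)*(1/(2*O)) = 1)
X(d) = -5 + 2*d*(7 + d) (X(d) = -5 + (d + 7)*(d + d) = -5 + (7 + d)*(2*d) = -5 + 2*d*(7 + d))
I(L) = 195 + 195*L (I(L) = (L + 1)*(130 + 65) = (1 + L)*195 = 195 + 195*L)
1/I(X(H)) = 1/(195 + 195*(-5 + 2*5² + 14*5)) = 1/(195 + 195*(-5 + 2*25 + 70)) = 1/(195 + 195*(-5 + 50 + 70)) = 1/(195 + 195*115) = 1/(195 + 22425) = 1/22620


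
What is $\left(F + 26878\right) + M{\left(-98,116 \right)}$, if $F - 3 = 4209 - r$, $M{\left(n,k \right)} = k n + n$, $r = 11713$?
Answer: $7911$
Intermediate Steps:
$M{\left(n,k \right)} = n + k n$
$F = -7501$ ($F = 3 + \left(4209 - 11713\right) = 3 - 7504 = -7501$)
$\left(F + 26878\right) + M{\left(-98,116 \right)} = \left(-7501 + 26878\right) - 98 \left(1 + 116\right) = 19377 - 11466 = 7911$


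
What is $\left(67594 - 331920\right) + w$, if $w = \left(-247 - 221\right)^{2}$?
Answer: $-45302$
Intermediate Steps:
$w = 219024$ ($w = \left(-468\right)^{2} = 219024$)
$\left(67594 - 331920\right) + w = \left(67594 - 331920\right) + 219024 = -264326 + 219024 = -45302$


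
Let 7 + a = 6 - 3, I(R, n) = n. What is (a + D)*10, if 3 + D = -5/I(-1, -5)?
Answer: -60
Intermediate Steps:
a = -4 (a = -7 + (6 - 3) = -7 + 3 = -4)
D = -2 (D = -3 - 5/(-5) = -3 - 5*(-1/5) = -3 + 1 = -2)
(a + D)*10 = (-4 - 2)*10 = -6*10 = -60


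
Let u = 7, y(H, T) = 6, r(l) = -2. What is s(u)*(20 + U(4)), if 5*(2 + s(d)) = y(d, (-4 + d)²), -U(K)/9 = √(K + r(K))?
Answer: -16 + 36*√2/5 ≈ -5.8177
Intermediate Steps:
U(K) = -9*√(-2 + K) (U(K) = -9*√(K - 2) = -9*√(-2 + K))
s(d) = -⅘ (s(d) = -2 + (⅕)*6 = -2 + 6/5 = -⅘)
s(u)*(20 + U(4)) = -4*(20 - 9*√(-2 + 4))/5 = -4*(20 - 9*√2)/5 = -16 + 36*√2/5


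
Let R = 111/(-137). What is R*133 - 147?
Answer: -34902/137 ≈ -254.76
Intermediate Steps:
R = -111/137 (R = 111*(-1/137) = -111/137 ≈ -0.81022)
R*133 - 147 = -111/137*133 - 147 = -14763/137 - 147 = -34902/137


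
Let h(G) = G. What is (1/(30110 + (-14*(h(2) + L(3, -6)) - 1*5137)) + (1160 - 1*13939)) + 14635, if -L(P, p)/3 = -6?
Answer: 45830209/24693 ≈ 1856.0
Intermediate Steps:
L(P, p) = 18 (L(P, p) = -3*(-6) = 18)
(1/(30110 + (-14*(h(2) + L(3, -6)) - 1*5137)) + (1160 - 1*13939)) + 14635 = (1/(30110 + (-14*(2 + 18) - 1*5137)) + (1160 - 1*13939)) + 14635 = (1/(30110 + (-14*20 - 5137)) + (1160 - 13939)) + 14635 = (1/(30110 + (-280 - 5137)) - 12779) + 14635 = (1/(30110 - 5417) - 12779) + 14635 = (1/24693 - 12779) + 14635 = -315551846/24693 + 14635 = 45830209/24693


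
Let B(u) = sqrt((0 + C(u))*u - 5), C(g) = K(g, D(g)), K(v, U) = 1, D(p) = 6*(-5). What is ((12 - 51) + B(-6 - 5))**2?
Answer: 1505 - 312*I ≈ 1505.0 - 312.0*I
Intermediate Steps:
D(p) = -30
C(g) = 1
B(u) = sqrt(-5 + u) (B(u) = sqrt((0 + 1)*u - 5) = sqrt(1*u - 5) = sqrt(u - 5) = sqrt(-5 + u))
((12 - 51) + B(-6 - 5))**2 = ((12 - 51) + sqrt(-5 + (-6 - 5)))**2 = (-39 + sqrt(-5 - 11))**2 = (-39 + sqrt(-16))**2 = (-39 + 4*I)**2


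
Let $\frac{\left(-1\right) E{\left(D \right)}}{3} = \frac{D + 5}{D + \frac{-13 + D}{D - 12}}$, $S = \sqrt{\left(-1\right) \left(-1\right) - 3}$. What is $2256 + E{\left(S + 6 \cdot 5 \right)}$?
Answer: $\frac{3 \left(- 416732 i + 36795 \sqrt{2}\right)}{- 555 i + 49 \sqrt{2}} \approx 2252.6 + 0.018404 i$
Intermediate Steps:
$S = i \sqrt{2}$ ($S = \sqrt{1 - 3} = \sqrt{-2} = i \sqrt{2} \approx 1.4142 i$)
$E{\left(D \right)} = - \frac{3 \left(5 + D\right)}{D + \frac{-13 + D}{-12 + D}}$ ($E{\left(D \right)} = - 3 \frac{D + 5}{D + \frac{-13 + D}{D - 12}} = - 3 \frac{5 + D}{D + \frac{-13 + D}{-12 + D}} = - \frac{3 \left(5 + D\right)}{D + \frac{-13 + D}{-12 + D}}$)
$2256 + E{\left(S + 6 \cdot 5 \right)} = 2256 + \frac{3 \left(-60 + \left(i \sqrt{2} + 6 \cdot 5\right)^{2} - 7 \left(i \sqrt{2} + 6 \cdot 5\right)\right)}{13 - \left(i \sqrt{2} + 6 \cdot 5\right)^{2} + 11 \left(i \sqrt{2} + 6 \cdot 5\right)} = 2256 + \frac{3 \left(-60 + \left(i \sqrt{2} + 30\right)^{2} - 7 \left(i \sqrt{2} + 30\right)\right)}{13 - \left(i \sqrt{2} + 30\right)^{2} + 11 \left(i \sqrt{2} + 30\right)} = 2256 + \frac{3 \left(-60 + \left(30 + i \sqrt{2}\right)^{2} - 7 \left(30 + i \sqrt{2}\right)\right)}{13 - \left(30 + i \sqrt{2}\right)^{2} + 11 \left(30 + i \sqrt{2}\right)} = 2256 + \frac{3 \left(-60 + \left(30 + i \sqrt{2}\right)^{2} - \left(210 + 7 i \sqrt{2}\right)\right)}{13 - \left(30 + i \sqrt{2}\right)^{2} + \left(330 + 11 i \sqrt{2}\right)} = 2256 + \frac{3 \left(-270 + \left(30 + i \sqrt{2}\right)^{2} - 7 i \sqrt{2}\right)}{343 - \left(30 + i \sqrt{2}\right)^{2} + 11 i \sqrt{2}}$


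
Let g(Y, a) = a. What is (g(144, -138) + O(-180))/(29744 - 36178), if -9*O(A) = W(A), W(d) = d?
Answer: 59/3217 ≈ 0.018340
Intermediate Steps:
O(A) = -A/9
(g(144, -138) + O(-180))/(29744 - 36178) = (-138 - ⅑*(-180))/(29744 - 36178) = (-138 + 20)/(-6434) = -118*(-1/6434) = 59/3217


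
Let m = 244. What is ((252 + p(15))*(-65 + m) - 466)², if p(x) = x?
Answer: 2239844929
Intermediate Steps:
((252 + p(15))*(-65 + m) - 466)² = ((252 + 15)*(-65 + 244) - 466)² = (267*179 - 466)² = (47793 - 466)² = 47327² = 2239844929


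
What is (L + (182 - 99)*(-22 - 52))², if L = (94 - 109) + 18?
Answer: 37687321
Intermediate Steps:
L = 3 (L = -15 + 18 = 3)
(L + (182 - 99)*(-22 - 52))² = (3 + (182 - 99)*(-22 - 52))² = (3 + 83*(-74))² = (3 - 6142)² = (-6139)² = 37687321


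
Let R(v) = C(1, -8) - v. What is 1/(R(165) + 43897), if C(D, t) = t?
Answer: 1/43724 ≈ 2.2871e-5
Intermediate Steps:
R(v) = -8 - v
1/(R(165) + 43897) = 1/((-8 - 1*165) + 43897) = 1/((-8 - 165) + 43897) = 1/(-173 + 43897) = 1/43724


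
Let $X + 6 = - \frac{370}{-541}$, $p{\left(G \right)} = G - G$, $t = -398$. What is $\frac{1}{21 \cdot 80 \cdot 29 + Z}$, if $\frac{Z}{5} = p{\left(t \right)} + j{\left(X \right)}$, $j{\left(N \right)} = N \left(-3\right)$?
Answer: $\frac{541}{26400660} \approx 2.0492 \cdot 10^{-5}$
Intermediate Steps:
$p{\left(G \right)} = 0$
$X = - \frac{2876}{541}$ ($X = -6 - \frac{370}{-541} = -6 - - \frac{370}{541} = -6 + \frac{370}{541} = - \frac{2876}{541} \approx -5.3161$)
$j{\left(N \right)} = - 3 N$
$Z = \frac{43140}{541}$ ($Z = 5 \left(0 - - \frac{8628}{541}\right) = 5 \left(0 + \frac{8628}{541}\right) = 5 \cdot \frac{8628}{541} = \frac{43140}{541} \approx 79.741$)
$\frac{1}{21 \cdot 80 \cdot 29 + Z} = \frac{1}{21 \cdot 80 \cdot 29 + \frac{43140}{541}} = \frac{1}{1680 \cdot 29 + \frac{43140}{541}} = \frac{1}{48720 + \frac{43140}{541}} = \frac{1}{\frac{26400660}{541}} = \frac{541}{26400660}$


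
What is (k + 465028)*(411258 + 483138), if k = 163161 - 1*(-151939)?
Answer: 697743362688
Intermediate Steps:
k = 315100 (k = 163161 + 151939 = 315100)
(k + 465028)*(411258 + 483138) = (315100 + 465028)*(411258 + 483138) = 780128*894396 = 697743362688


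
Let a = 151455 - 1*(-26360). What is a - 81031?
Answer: 96784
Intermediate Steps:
a = 177815 (a = 151455 + 26360 = 177815)
a - 81031 = 177815 - 81031 = 96784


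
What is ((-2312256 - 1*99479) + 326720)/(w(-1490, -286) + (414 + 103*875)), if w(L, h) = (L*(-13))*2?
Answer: -695005/43093 ≈ -16.128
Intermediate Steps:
w(L, h) = -26*L (w(L, h) = -13*L*2 = -26*L)
((-2312256 - 1*99479) + 326720)/(w(-1490, -286) + (414 + 103*875)) = ((-2312256 - 1*99479) + 326720)/(-26*(-1490) + (414 + 103*875)) = ((-2312256 - 99479) + 326720)/(38740 + (414 + 90125)) = (-2411735 + 326720)/(38740 + 90539) = -2085015/129279 = -2085015*1/129279 = -695005/43093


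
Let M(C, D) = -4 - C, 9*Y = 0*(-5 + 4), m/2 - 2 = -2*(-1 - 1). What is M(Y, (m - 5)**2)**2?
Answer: 16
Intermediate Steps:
m = 12 (m = 4 + 2*(-2*(-1 - 1)) = 4 + 2*(-2*(-2)) = 4 + 2*4 = 4 + 8 = 12)
Y = 0 (Y = (0*(-5 + 4))/9 = (0*(-1))/9 = (1/9)*0 = 0)
M(Y, (m - 5)**2)**2 = (-4 - 1*0)**2 = (-4 + 0)**2 = (-4)**2 = 16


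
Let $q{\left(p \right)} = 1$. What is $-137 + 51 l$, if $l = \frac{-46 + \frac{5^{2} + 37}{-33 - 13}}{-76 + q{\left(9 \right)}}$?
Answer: $- \frac{60262}{575} \approx -104.8$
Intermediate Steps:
$l = \frac{363}{575}$ ($l = \frac{-46 + \frac{5^{2} + 37}{-33 - 13}}{-76 + 1} = \frac{-46 + \frac{25 + 37}{-46}}{-75} = \left(-46 + 62 \left(- \frac{1}{46}\right)\right) \left(- \frac{1}{75}\right) = \left(-46 - \frac{31}{23}\right) \left(- \frac{1}{75}\right) = \left(- \frac{1089}{23}\right) \left(- \frac{1}{75}\right) = \frac{363}{575} \approx 0.6313$)
$-137 + 51 l = -137 + 51 \cdot \frac{363}{575} = -137 + \frac{18513}{575} = - \frac{60262}{575}$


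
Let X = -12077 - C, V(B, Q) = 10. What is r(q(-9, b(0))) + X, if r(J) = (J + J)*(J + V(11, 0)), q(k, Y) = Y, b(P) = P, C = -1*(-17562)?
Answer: -29639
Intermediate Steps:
C = 17562
X = -29639 (X = -12077 - 1*17562 = -12077 - 17562 = -29639)
r(J) = 2*J*(10 + J) (r(J) = (J + J)*(J + 10) = (2*J)*(10 + J) = 2*J*(10 + J))
r(q(-9, b(0))) + X = 2*0*(10 + 0) - 29639 = 2*0*10 - 29639 = 0 - 29639 = -29639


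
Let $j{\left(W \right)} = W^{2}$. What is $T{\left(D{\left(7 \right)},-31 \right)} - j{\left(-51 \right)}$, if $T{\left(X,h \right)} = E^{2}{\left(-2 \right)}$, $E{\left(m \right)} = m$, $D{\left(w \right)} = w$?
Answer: $-2597$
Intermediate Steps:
$T{\left(X,h \right)} = 4$ ($T{\left(X,h \right)} = \left(-2\right)^{2} = 4$)
$T{\left(D{\left(7 \right)},-31 \right)} - j{\left(-51 \right)} = 4 - \left(-51\right)^{2} = 4 - 2601 = -2597$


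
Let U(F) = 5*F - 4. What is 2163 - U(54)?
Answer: 1897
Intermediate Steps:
U(F) = -4 + 5*F
2163 - U(54) = 2163 - (-4 + 5*54) = 2163 - (-4 + 270) = 2163 - 1*266 = 2163 - 266 = 1897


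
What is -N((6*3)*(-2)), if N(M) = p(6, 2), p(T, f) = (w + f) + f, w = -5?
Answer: 1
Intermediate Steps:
p(T, f) = -5 + 2*f (p(T, f) = (-5 + f) + f = -5 + 2*f)
N(M) = -1 (N(M) = -5 + 2*2 = -5 + 4 = -1)
-N((6*3)*(-2)) = -1*(-1) = 1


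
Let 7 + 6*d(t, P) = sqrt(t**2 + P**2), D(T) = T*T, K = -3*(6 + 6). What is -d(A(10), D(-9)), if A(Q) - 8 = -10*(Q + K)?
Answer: 7/6 - sqrt(78385)/6 ≈ -45.496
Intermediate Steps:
K = -36 (K = -3*12 = -36)
D(T) = T**2
A(Q) = 368 - 10*Q (A(Q) = 8 - 10*(Q - 36) = 8 - 10*(-36 + Q) = 8 + (360 - 10*Q) = 368 - 10*Q)
d(t, P) = -7/6 + sqrt(P**2 + t**2)/6 (d(t, P) = -7/6 + sqrt(t**2 + P**2)/6 = -7/6 + sqrt(P**2 + t**2)/6)
-d(A(10), D(-9)) = -(-7/6 + sqrt(((-9)**2)**2 + (368 - 10*10)**2)/6) = -(-7/6 + sqrt(81**2 + (368 - 100)**2)/6) = -(-7/6 + sqrt(6561 + 268**2)/6) = -(-7/6 + sqrt(6561 + 71824)/6) = -(-7/6 + sqrt(78385)/6) = 7/6 - sqrt(78385)/6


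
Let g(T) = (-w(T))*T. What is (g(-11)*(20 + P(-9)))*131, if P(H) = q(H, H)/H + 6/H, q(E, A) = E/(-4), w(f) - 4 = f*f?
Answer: 41248625/12 ≈ 3.4374e+6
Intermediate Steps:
w(f) = 4 + f² (w(f) = 4 + f*f = 4 + f²)
g(T) = T*(-4 - T²) (g(T) = (-(4 + T²))*T = (-4 - T²)*T = T*(-4 - T²))
q(E, A) = -E/4 (q(E, A) = E*(-¼) = -E/4)
P(H) = -¼ + 6/H (P(H) = (-H/4)/H + 6/H = -¼ + 6/H)
(g(-11)*(20 + P(-9)))*131 = ((-1*(-11)*(4 + (-11)²))*(20 + (¼)*(24 - 1*(-9))/(-9)))*131 = ((-1*(-11)*(4 + 121))*(20 + (¼)*(-⅑)*(24 + 9)))*131 = ((-1*(-11)*125)*(20 + (¼)*(-⅑)*33))*131 = (1375*(20 - 11/12))*131 = (1375*(229/12))*131 = (314875/12)*131 = 41248625/12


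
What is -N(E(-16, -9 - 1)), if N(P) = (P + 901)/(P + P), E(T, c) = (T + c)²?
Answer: -1577/1352 ≈ -1.1664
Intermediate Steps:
N(P) = (901 + P)/(2*P) (N(P) = (901 + P)/((2*P)) = (901 + P)*(1/(2*P)) = (901 + P)/(2*P))
-N(E(-16, -9 - 1)) = -(901 + (-16 + (-9 - 1))²)/(2*((-16 + (-9 - 1))²)) = -(901 + (-16 - 10)²)/(2*((-16 - 10)²)) = -(901 + (-26)²)/(2*((-26)²)) = -(901 + 676)/(2*676) = -1577/(2*676) = -1*1577/1352 = -1577/1352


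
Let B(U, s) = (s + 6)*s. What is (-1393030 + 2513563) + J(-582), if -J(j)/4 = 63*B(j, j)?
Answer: -83357931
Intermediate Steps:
B(U, s) = s*(6 + s) (B(U, s) = (6 + s)*s = s*(6 + s))
J(j) = -252*j*(6 + j)
(-1393030 + 2513563) + J(-582) = (-1393030 + 2513563) - 252*(-582)*(6 - 582) = 1120533 - 252*(-582)*(-576) = 1120533 - 84478464 = -83357931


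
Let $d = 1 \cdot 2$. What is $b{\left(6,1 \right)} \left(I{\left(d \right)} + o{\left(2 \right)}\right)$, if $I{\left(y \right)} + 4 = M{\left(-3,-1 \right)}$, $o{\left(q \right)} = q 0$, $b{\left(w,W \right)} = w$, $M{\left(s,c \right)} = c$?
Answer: $-30$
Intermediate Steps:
$o{\left(q \right)} = 0$
$d = 2$
$I{\left(y \right)} = -5$ ($I{\left(y \right)} = -4 - 1 = -5$)
$b{\left(6,1 \right)} \left(I{\left(d \right)} + o{\left(2 \right)}\right) = 6 \left(-5 + 0\right) = 6 \left(-5\right) = -30$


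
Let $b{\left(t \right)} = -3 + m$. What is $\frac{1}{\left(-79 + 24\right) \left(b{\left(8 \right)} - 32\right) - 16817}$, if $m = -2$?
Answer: $- \frac{1}{14782} \approx -6.765 \cdot 10^{-5}$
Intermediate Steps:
$b{\left(t \right)} = -5$ ($b{\left(t \right)} = -3 - 2 = -5$)
$\frac{1}{\left(-79 + 24\right) \left(b{\left(8 \right)} - 32\right) - 16817} = \frac{1}{\left(-79 + 24\right) \left(-5 - 32\right) - 16817} = \frac{1}{\left(-55\right) \left(-37\right) - 16817} = \frac{1}{2035 - 16817} = \frac{1}{-14782} = - \frac{1}{14782}$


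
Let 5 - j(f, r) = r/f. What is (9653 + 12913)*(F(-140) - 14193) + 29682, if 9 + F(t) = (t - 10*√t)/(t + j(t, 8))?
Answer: -1513387292550/4723 + 15796200*I*√35/4723 ≈ -3.2043e+8 + 19787.0*I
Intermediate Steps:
j(f, r) = 5 - r/f
F(t) = -9 + (t - 10*√t)/(5 + t - 8/t) (F(t) = -9 + (t - 10*√t)/(t + (5 - 1*8/t)) = -9 + (t - 10*√t)/(t + (5 - 8/t)) = -9 + (t - 10*√t)/(5 + t - 8/t))
(9653 + 12913)*(F(-140) - 14193) + 29682 = (9653 + 12913)*((72 - 1*(-140)*(45 + 8*(-140) + 10*√(-140)))/(-8 - 140*(5 - 140)) - 14193) + 29682 = 22566*((72 - 1*(-140)*(45 - 1120 + 10*(2*I*√35)))/(-8 - 140*(-135)) - 14193) + 29682 = 22566*((72 - 1*(-140)*(45 - 1120 + 20*I*√35))/(-8 + 18900) - 14193) + 29682 = 22566*((72 - 1*(-140)*(-1075 + 20*I*√35))/18892 - 14193) + 29682 = 22566*((72 + (-150500 + 2800*I*√35))/18892 - 14193) + 29682 = 22566*((-150428 + 2800*I*√35)/18892 - 14193) + 29682 = 22566*((-37607/4723 + 700*I*√35/4723) - 14193) + 29682 = 22566*(-67071146/4723 + 700*I*√35/4723) + 29682 = (-1513527480636/4723 + 15796200*I*√35/4723) + 29682 = -1513387292550/4723 + 15796200*I*√35/4723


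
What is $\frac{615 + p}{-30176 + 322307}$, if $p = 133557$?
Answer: $\frac{14908}{32459} \approx 0.45929$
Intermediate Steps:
$\frac{615 + p}{-30176 + 322307} = \frac{615 + 133557}{-30176 + 322307} = \frac{134172}{292131} = 134172 \cdot \frac{1}{292131} = \frac{14908}{32459}$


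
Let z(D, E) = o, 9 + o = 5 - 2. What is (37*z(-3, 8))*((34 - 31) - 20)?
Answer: 3774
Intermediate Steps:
o = -6 (o = -9 + (5 - 2) = -9 + 3 = -6)
z(D, E) = -6
(37*z(-3, 8))*((34 - 31) - 20) = (37*(-6))*((34 - 31) - 20) = -222*(3 - 20) = -222*(-17) = 3774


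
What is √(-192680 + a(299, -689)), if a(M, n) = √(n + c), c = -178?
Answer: √(-192680 + 17*I*√3) ≈ 0.034 + 438.95*I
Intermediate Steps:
a(M, n) = √(-178 + n) (a(M, n) = √(n - 178) = √(-178 + n))
√(-192680 + a(299, -689)) = √(-192680 + √(-178 - 689)) = √(-192680 + √(-867)) = √(-192680 + 17*I*√3)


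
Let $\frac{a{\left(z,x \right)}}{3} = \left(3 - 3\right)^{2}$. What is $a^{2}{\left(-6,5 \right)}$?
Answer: $0$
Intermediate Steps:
$a{\left(z,x \right)} = 0$ ($a{\left(z,x \right)} = 3 \left(3 - 3\right)^{2} = 3 \cdot 0^{2} = 3 \cdot 0 = 0$)
$a^{2}{\left(-6,5 \right)} = 0^{2} = 0$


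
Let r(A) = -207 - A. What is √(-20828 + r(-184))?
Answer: I*√20851 ≈ 144.4*I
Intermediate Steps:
√(-20828 + r(-184)) = √(-20828 + (-207 - 1*(-184))) = √(-20828 + (-207 + 184)) = √(-20828 - 23) = √(-20851) = I*√20851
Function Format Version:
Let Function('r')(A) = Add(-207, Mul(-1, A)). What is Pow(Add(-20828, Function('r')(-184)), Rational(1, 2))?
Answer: Mul(I, Pow(20851, Rational(1, 2))) ≈ Mul(144.40, I)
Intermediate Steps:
Pow(Add(-20828, Function('r')(-184)), Rational(1, 2)) = Pow(Add(-20828, Add(-207, Mul(-1, -184))), Rational(1, 2)) = Pow(Add(-20828, Add(-207, 184)), Rational(1, 2)) = Pow(Add(-20828, -23), Rational(1, 2)) = Pow(-20851, Rational(1, 2)) = Mul(I, Pow(20851, Rational(1, 2)))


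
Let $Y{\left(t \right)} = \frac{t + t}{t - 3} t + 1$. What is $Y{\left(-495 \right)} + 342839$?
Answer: $\frac{28374045}{83} \approx 3.4186 \cdot 10^{5}$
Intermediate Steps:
$Y{\left(t \right)} = 1 + \frac{2 t^{2}}{-3 + t}$ ($Y{\left(t \right)} = \frac{2 t}{-3 + t} t + 1 = \frac{2 t^{2}}{-3 + t} + 1 = 1 + \frac{2 t^{2}}{-3 + t}$)
$Y{\left(-495 \right)} + 342839 = \frac{-3 - 495 + 2 \left(-495\right)^{2}}{-3 - 495} + 342839 = \frac{-3 - 495 + 2 \cdot 245025}{-498} + 342839 = - \frac{-3 - 495 + 490050}{498} + 342839 = \left(- \frac{1}{498}\right) 489552 + 342839 = - \frac{81592}{83} + 342839 = \frac{28374045}{83}$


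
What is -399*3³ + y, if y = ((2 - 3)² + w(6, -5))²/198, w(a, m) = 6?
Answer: -2133005/198 ≈ -10773.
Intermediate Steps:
y = 49/198 (y = ((2 - 3)² + 6)²/198 = ((-1)² + 6)²*(1/198) = (1 + 6)²*(1/198) = 7²*(1/198) = 49*(1/198) = 49/198 ≈ 0.24747)
-399*3³ + y = -399*3³ + 49/198 = -399*27 + 49/198 = -10773 + 49/198 = -2133005/198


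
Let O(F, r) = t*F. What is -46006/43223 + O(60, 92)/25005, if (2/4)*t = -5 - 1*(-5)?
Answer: -46006/43223 ≈ -1.0644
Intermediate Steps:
t = 0 (t = 2*(-5 - 1*(-5)) = 2*(-5 + 5) = 2*0 = 0)
O(F, r) = 0 (O(F, r) = 0*F = 0)
-46006/43223 + O(60, 92)/25005 = -46006/43223 + 0/25005 = -46006*1/43223 + 0*(1/25005) = -46006/43223 + 0 = -46006/43223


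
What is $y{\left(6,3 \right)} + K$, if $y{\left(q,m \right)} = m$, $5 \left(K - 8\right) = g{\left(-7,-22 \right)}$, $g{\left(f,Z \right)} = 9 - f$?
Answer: $\frac{71}{5} \approx 14.2$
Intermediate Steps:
$K = \frac{56}{5}$ ($K = 8 + \frac{9 - -7}{5} = 8 + \frac{9 + 7}{5} = 8 + \frac{1}{5} \cdot 16 = 8 + \frac{16}{5} = \frac{56}{5} \approx 11.2$)
$y{\left(6,3 \right)} + K = 3 + \frac{56}{5} = \frac{71}{5}$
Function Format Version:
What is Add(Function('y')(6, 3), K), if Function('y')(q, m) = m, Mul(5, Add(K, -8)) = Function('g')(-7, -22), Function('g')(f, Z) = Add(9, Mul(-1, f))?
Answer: Rational(71, 5) ≈ 14.200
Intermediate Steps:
K = Rational(56, 5) (K = Add(8, Mul(Rational(1, 5), Add(9, Mul(-1, -7)))) = Add(8, Mul(Rational(1, 5), Add(9, 7))) = Add(8, Mul(Rational(1, 5), 16)) = Add(8, Rational(16, 5)) = Rational(56, 5) ≈ 11.200)
Add(Function('y')(6, 3), K) = Add(3, Rational(56, 5)) = Rational(71, 5)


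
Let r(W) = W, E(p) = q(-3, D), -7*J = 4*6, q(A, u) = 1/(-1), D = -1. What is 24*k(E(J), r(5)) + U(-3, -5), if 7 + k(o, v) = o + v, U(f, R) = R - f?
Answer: -74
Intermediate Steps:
q(A, u) = -1
J = -24/7 (J = -4*6/7 = -⅐*24 = -24/7 ≈ -3.4286)
E(p) = -1
k(o, v) = -7 + o + v (k(o, v) = -7 + (o + v) = -7 + o + v)
24*k(E(J), r(5)) + U(-3, -5) = 24*(-7 - 1 + 5) + (-5 - 1*(-3)) = 24*(-3) + (-5 + 3) = -72 - 2 = -74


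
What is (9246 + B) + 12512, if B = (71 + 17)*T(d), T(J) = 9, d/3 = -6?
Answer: 22550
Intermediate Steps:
d = -18 (d = 3*(-6) = -18)
B = 792 (B = (71 + 17)*9 = 88*9 = 792)
(9246 + B) + 12512 = (9246 + 792) + 12512 = 10038 + 12512 = 22550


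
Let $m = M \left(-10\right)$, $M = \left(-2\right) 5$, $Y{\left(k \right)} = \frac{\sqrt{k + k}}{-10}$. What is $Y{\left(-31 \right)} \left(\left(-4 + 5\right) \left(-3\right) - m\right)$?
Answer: $\frac{103 i \sqrt{62}}{10} \approx 81.102 i$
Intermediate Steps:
$Y{\left(k \right)} = - \frac{\sqrt{2} \sqrt{k}}{10}$ ($Y{\left(k \right)} = \sqrt{2 k} \left(- \frac{1}{10}\right) = \sqrt{2} \sqrt{k} \left(- \frac{1}{10}\right) = - \frac{\sqrt{2} \sqrt{k}}{10}$)
$M = -10$
$m = 100$ ($m = \left(-10\right) \left(-10\right) = 100$)
$Y{\left(-31 \right)} \left(\left(-4 + 5\right) \left(-3\right) - m\right) = - \frac{\sqrt{2} \sqrt{-31}}{10} \left(\left(-4 + 5\right) \left(-3\right) - 100\right) = - \frac{\sqrt{2} i \sqrt{31}}{10} \left(1 \left(-3\right) - 100\right) = - \frac{i \sqrt{62}}{10} \left(-3 - 100\right) = - \frac{i \sqrt{62}}{10} \left(-103\right) = \frac{103 i \sqrt{62}}{10}$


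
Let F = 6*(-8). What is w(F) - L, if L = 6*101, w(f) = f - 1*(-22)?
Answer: -632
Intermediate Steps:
F = -48
w(f) = 22 + f (w(f) = f + 22 = 22 + f)
L = 606
w(F) - L = (22 - 48) - 1*606 = -26 - 606 = -632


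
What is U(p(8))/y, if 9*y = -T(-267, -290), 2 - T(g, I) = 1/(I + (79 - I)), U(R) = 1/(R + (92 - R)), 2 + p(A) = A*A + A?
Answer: -711/14444 ≈ -0.049225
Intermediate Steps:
p(A) = -2 + A + A² (p(A) = -2 + (A*A + A) = -2 + (A² + A) = -2 + (A + A²) = -2 + A + A²)
U(R) = 1/92
T(g, I) = 157/79 (T(g, I) = 2 - 1/(I + (79 - I)) = 2 - 1/79 = 157/79)
y = -157/711 (y = (-1*157/79)/9 = (⅑)*(-157/79) = -157/711 ≈ -0.22082)
U(p(8))/y = 1/(92*(-157/711)) = (1/92)*(-711/157) = -711/14444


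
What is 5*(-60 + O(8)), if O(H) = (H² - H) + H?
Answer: 20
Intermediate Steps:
O(H) = H²
5*(-60 + O(8)) = 5*(-60 + 8²) = 5*(-60 + 64) = 5*4 = 20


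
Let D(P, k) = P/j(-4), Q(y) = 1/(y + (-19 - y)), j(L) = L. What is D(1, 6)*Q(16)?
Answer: 1/76 ≈ 0.013158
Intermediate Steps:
Q(y) = -1/19 (Q(y) = 1/(-19) = -1/19)
D(P, k) = -P/4 (D(P, k) = P/(-4) = P*(-¼) = -P/4)
D(1, 6)*Q(16) = -¼*1*(-1/19) = -¼*(-1/19) = 1/76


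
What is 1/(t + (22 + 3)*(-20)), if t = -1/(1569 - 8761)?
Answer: -7192/3595999 ≈ -0.0020000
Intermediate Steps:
t = 1/7192 (t = -1/(-7192) = -1*(-1/7192) = 1/7192 ≈ 0.00013904)
1/(t + (22 + 3)*(-20)) = 1/(1/7192 + (22 + 3)*(-20)) = 1/(1/7192 + 25*(-20)) = 1/(1/7192 - 500) = 1/(-3595999/7192) = -7192/3595999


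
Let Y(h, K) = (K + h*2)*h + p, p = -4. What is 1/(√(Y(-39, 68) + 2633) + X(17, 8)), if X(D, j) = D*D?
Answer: 289/80502 - √3019/80502 ≈ 0.0029074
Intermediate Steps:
Y(h, K) = -4 + h*(K + 2*h) (Y(h, K) = (K + h*2)*h - 4 = (K + 2*h)*h - 4 = h*(K + 2*h) - 4 = -4 + h*(K + 2*h))
X(D, j) = D²
1/(√(Y(-39, 68) + 2633) + X(17, 8)) = 1/(√((-4 + 2*(-39)² + 68*(-39)) + 2633) + 17²) = 1/(√((-4 + 2*1521 - 2652) + 2633) + 289) = 1/(√((-4 + 3042 - 2652) + 2633) + 289) = 1/(√(386 + 2633) + 289) = 1/(√3019 + 289) = 1/(289 + √3019)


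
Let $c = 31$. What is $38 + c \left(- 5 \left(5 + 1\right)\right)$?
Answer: $-892$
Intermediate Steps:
$38 + c \left(- 5 \left(5 + 1\right)\right) = 38 + 31 \left(- 5 \left(5 + 1\right)\right) = 38 + 31 \left(\left(-5\right) 6\right) = 38 + 31 \left(-30\right) = 38 - 930 = -892$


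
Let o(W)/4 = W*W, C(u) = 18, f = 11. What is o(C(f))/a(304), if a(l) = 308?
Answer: 324/77 ≈ 4.2078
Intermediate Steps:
o(W) = 4*W² (o(W) = 4*(W*W) = 4*W²)
o(C(f))/a(304) = (4*18²)/308 = (4*324)*(1/308) = 1296*(1/308) = 324/77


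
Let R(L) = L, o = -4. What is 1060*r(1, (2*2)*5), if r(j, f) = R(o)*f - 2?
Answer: -86920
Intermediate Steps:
r(j, f) = -2 - 4*f (r(j, f) = -4*f - 2 = -2 - 4*f)
1060*r(1, (2*2)*5) = 1060*(-2 - 4*2*2*5) = 1060*(-2 - 16*5) = 1060*(-2 - 4*20) = 1060*(-2 - 80) = 1060*(-82) = -86920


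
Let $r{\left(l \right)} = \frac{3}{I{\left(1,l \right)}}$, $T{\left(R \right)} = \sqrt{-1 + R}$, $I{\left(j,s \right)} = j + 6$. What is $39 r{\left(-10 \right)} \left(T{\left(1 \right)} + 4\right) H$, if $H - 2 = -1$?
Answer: $\frac{468}{7} \approx 66.857$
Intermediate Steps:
$I{\left(j,s \right)} = 6 + j$
$H = 1$ ($H = 2 - 1 = 1$)
$r{\left(l \right)} = \frac{3}{7}$ ($r{\left(l \right)} = \frac{3}{6 + 1} = \frac{3}{7}$)
$39 r{\left(-10 \right)} \left(T{\left(1 \right)} + 4\right) H = 39 \cdot \frac{3}{7} \left(\sqrt{-1 + 1} + 4\right) 1 = \frac{117 \left(\sqrt{0} + 4\right) 1}{7} = \frac{117 \left(0 + 4\right) 1}{7} = \frac{117 \cdot 4 \cdot 1}{7} = \frac{117}{7} \cdot 4 = \frac{468}{7}$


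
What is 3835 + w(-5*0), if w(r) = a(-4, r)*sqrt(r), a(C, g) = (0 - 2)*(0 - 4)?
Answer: 3835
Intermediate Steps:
a(C, g) = 8 (a(C, g) = -2*(-4) = 8)
w(r) = 8*sqrt(r)
3835 + w(-5*0) = 3835 + 8*sqrt(-5*0) = 3835 + 8*sqrt(0) = 3835 + 8*0 = 3835 + 0 = 3835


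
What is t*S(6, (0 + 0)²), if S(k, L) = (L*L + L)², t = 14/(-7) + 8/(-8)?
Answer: 0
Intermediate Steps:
t = -3 (t = 14*(-⅐) + 8*(-⅛) = -2 - 1 = -3)
S(k, L) = (L + L²)² (S(k, L) = (L² + L)² = (L + L²)²)
t*S(6, (0 + 0)²) = -3*((0 + 0)²)²*(1 + (0 + 0)²)² = -3*(0²)²*(1 + 0²)² = -3*0²*(1 + 0)² = -0*1² = -0 = -3*0 = 0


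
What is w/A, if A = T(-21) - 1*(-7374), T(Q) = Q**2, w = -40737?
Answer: -13579/2605 ≈ -5.2127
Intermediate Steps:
A = 7815 (A = (-21)**2 - 1*(-7374) = 441 + 7374 = 7815)
w/A = -40737/7815 = -40737*1/7815 = -13579/2605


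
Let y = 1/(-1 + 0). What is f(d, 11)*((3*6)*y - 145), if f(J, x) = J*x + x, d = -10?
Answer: 16137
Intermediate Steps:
y = -1 (y = 1/(-1) = -1)
f(J, x) = x + J*x
f(d, 11)*((3*6)*y - 145) = (11*(1 - 10))*((3*6)*(-1) - 145) = (11*(-9))*(18*(-1) - 145) = -99*(-18 - 145) = -99*(-163) = 16137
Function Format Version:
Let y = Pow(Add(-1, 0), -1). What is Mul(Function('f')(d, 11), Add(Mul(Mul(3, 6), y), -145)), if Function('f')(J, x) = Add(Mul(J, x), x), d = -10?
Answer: 16137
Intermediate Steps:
y = -1 (y = Pow(-1, -1) = -1)
Function('f')(J, x) = Add(x, Mul(J, x))
Mul(Function('f')(d, 11), Add(Mul(Mul(3, 6), y), -145)) = Mul(Mul(11, Add(1, -10)), Add(Mul(Mul(3, 6), -1), -145)) = Mul(Mul(11, -9), Add(Mul(18, -1), -145)) = Mul(-99, Add(-18, -145)) = Mul(-99, -163) = 16137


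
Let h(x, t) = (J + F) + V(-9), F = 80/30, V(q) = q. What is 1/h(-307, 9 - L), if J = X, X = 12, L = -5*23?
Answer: 3/17 ≈ 0.17647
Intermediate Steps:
L = -115
J = 12
F = 8/3 (F = 80*(1/30) = 8/3 ≈ 2.6667)
h(x, t) = 17/3 (h(x, t) = (12 + 8/3) - 9 = 44/3 - 9 = 17/3)
1/h(-307, 9 - L) = 1/(17/3) = 3/17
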